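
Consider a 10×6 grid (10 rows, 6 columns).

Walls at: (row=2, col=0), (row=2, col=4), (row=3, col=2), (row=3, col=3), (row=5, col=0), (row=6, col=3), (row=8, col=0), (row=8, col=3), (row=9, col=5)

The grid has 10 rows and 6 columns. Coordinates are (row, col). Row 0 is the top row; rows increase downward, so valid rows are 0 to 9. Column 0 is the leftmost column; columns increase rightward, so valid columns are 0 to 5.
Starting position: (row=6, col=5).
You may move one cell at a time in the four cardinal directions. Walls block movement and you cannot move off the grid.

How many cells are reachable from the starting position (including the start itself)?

Answer: Reachable cells: 51

Derivation:
BFS flood-fill from (row=6, col=5):
  Distance 0: (row=6, col=5)
  Distance 1: (row=5, col=5), (row=6, col=4), (row=7, col=5)
  Distance 2: (row=4, col=5), (row=5, col=4), (row=7, col=4), (row=8, col=5)
  Distance 3: (row=3, col=5), (row=4, col=4), (row=5, col=3), (row=7, col=3), (row=8, col=4)
  Distance 4: (row=2, col=5), (row=3, col=4), (row=4, col=3), (row=5, col=2), (row=7, col=2), (row=9, col=4)
  Distance 5: (row=1, col=5), (row=4, col=2), (row=5, col=1), (row=6, col=2), (row=7, col=1), (row=8, col=2), (row=9, col=3)
  Distance 6: (row=0, col=5), (row=1, col=4), (row=4, col=1), (row=6, col=1), (row=7, col=0), (row=8, col=1), (row=9, col=2)
  Distance 7: (row=0, col=4), (row=1, col=3), (row=3, col=1), (row=4, col=0), (row=6, col=0), (row=9, col=1)
  Distance 8: (row=0, col=3), (row=1, col=2), (row=2, col=1), (row=2, col=3), (row=3, col=0), (row=9, col=0)
  Distance 9: (row=0, col=2), (row=1, col=1), (row=2, col=2)
  Distance 10: (row=0, col=1), (row=1, col=0)
  Distance 11: (row=0, col=0)
Total reachable: 51 (grid has 51 open cells total)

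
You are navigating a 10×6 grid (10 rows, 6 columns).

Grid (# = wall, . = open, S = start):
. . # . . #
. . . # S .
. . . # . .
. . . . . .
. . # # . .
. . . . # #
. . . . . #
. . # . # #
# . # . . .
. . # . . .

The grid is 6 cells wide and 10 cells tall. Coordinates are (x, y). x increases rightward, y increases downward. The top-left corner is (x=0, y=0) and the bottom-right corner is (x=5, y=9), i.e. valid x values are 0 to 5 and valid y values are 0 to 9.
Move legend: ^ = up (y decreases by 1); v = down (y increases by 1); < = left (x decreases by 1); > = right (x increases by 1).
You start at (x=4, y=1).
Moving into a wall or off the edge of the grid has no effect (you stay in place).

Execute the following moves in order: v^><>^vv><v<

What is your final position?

Answer: Final position: (x=4, y=4)

Derivation:
Start: (x=4, y=1)
  v (down): (x=4, y=1) -> (x=4, y=2)
  ^ (up): (x=4, y=2) -> (x=4, y=1)
  > (right): (x=4, y=1) -> (x=5, y=1)
  < (left): (x=5, y=1) -> (x=4, y=1)
  > (right): (x=4, y=1) -> (x=5, y=1)
  ^ (up): blocked, stay at (x=5, y=1)
  v (down): (x=5, y=1) -> (x=5, y=2)
  v (down): (x=5, y=2) -> (x=5, y=3)
  > (right): blocked, stay at (x=5, y=3)
  < (left): (x=5, y=3) -> (x=4, y=3)
  v (down): (x=4, y=3) -> (x=4, y=4)
  < (left): blocked, stay at (x=4, y=4)
Final: (x=4, y=4)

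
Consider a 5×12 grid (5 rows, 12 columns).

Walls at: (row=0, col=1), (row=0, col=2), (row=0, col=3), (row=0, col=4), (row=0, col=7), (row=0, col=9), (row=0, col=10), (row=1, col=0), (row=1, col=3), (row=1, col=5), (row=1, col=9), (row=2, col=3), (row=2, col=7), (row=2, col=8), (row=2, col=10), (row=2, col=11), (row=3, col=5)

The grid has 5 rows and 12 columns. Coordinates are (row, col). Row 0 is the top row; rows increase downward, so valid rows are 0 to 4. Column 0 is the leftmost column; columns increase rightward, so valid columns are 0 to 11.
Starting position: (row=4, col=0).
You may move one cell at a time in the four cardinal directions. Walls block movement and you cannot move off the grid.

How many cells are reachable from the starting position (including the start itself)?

Answer: Reachable cells: 39

Derivation:
BFS flood-fill from (row=4, col=0):
  Distance 0: (row=4, col=0)
  Distance 1: (row=3, col=0), (row=4, col=1)
  Distance 2: (row=2, col=0), (row=3, col=1), (row=4, col=2)
  Distance 3: (row=2, col=1), (row=3, col=2), (row=4, col=3)
  Distance 4: (row=1, col=1), (row=2, col=2), (row=3, col=3), (row=4, col=4)
  Distance 5: (row=1, col=2), (row=3, col=4), (row=4, col=5)
  Distance 6: (row=2, col=4), (row=4, col=6)
  Distance 7: (row=1, col=4), (row=2, col=5), (row=3, col=6), (row=4, col=7)
  Distance 8: (row=2, col=6), (row=3, col=7), (row=4, col=8)
  Distance 9: (row=1, col=6), (row=3, col=8), (row=4, col=9)
  Distance 10: (row=0, col=6), (row=1, col=7), (row=3, col=9), (row=4, col=10)
  Distance 11: (row=0, col=5), (row=1, col=8), (row=2, col=9), (row=3, col=10), (row=4, col=11)
  Distance 12: (row=0, col=8), (row=3, col=11)
Total reachable: 39 (grid has 43 open cells total)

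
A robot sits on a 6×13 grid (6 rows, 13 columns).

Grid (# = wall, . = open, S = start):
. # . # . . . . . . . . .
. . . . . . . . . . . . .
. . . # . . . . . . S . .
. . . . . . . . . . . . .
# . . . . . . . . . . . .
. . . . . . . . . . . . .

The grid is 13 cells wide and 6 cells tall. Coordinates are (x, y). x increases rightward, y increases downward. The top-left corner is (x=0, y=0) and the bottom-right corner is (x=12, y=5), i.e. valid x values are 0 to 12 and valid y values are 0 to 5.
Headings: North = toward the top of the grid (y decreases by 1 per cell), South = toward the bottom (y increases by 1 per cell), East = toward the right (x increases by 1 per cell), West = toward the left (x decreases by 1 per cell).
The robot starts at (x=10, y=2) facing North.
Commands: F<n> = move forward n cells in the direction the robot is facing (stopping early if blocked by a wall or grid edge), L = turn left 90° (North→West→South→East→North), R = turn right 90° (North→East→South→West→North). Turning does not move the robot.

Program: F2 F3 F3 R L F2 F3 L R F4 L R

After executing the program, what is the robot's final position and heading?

Answer: Final position: (x=10, y=0), facing North

Derivation:
Start: (x=10, y=2), facing North
  F2: move forward 2, now at (x=10, y=0)
  F3: move forward 0/3 (blocked), now at (x=10, y=0)
  F3: move forward 0/3 (blocked), now at (x=10, y=0)
  R: turn right, now facing East
  L: turn left, now facing North
  F2: move forward 0/2 (blocked), now at (x=10, y=0)
  F3: move forward 0/3 (blocked), now at (x=10, y=0)
  L: turn left, now facing West
  R: turn right, now facing North
  F4: move forward 0/4 (blocked), now at (x=10, y=0)
  L: turn left, now facing West
  R: turn right, now facing North
Final: (x=10, y=0), facing North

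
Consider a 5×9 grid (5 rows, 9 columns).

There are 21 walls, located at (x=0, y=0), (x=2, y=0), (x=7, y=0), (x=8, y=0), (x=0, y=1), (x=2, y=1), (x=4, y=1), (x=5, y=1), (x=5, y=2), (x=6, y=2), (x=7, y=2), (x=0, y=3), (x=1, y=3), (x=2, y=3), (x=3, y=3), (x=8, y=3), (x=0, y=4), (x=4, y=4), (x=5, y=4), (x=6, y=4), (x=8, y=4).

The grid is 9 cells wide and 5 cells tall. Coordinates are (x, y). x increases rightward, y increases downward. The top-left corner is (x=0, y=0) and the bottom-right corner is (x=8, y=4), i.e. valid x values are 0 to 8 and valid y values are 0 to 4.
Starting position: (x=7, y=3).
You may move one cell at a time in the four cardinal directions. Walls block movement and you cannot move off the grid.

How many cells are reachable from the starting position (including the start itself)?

BFS flood-fill from (x=7, y=3):
  Distance 0: (x=7, y=3)
  Distance 1: (x=6, y=3), (x=7, y=4)
  Distance 2: (x=5, y=3)
  Distance 3: (x=4, y=3)
  Distance 4: (x=4, y=2)
  Distance 5: (x=3, y=2)
  Distance 6: (x=3, y=1), (x=2, y=2)
  Distance 7: (x=3, y=0), (x=1, y=2)
  Distance 8: (x=4, y=0), (x=1, y=1), (x=0, y=2)
  Distance 9: (x=1, y=0), (x=5, y=0)
  Distance 10: (x=6, y=0)
  Distance 11: (x=6, y=1)
  Distance 12: (x=7, y=1)
  Distance 13: (x=8, y=1)
  Distance 14: (x=8, y=2)
Total reachable: 21 (grid has 24 open cells total)

Answer: Reachable cells: 21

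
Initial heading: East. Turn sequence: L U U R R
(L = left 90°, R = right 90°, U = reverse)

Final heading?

Start: East
  L (left (90° counter-clockwise)) -> North
  U (U-turn (180°)) -> South
  U (U-turn (180°)) -> North
  R (right (90° clockwise)) -> East
  R (right (90° clockwise)) -> South
Final: South

Answer: Final heading: South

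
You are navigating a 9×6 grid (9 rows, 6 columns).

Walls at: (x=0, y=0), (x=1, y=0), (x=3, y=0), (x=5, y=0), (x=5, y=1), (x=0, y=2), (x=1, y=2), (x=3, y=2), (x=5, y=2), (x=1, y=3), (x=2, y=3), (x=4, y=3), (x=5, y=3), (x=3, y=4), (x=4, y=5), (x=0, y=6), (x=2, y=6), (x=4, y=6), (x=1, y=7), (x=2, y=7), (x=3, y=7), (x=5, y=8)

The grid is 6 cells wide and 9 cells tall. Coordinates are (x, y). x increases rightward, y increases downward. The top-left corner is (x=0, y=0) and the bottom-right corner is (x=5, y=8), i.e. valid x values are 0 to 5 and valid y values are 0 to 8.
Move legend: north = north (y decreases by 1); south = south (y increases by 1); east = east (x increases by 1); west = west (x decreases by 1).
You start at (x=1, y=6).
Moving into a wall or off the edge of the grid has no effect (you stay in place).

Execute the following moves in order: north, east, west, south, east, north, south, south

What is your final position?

Answer: Final position: (x=1, y=6)

Derivation:
Start: (x=1, y=6)
  north (north): (x=1, y=6) -> (x=1, y=5)
  east (east): (x=1, y=5) -> (x=2, y=5)
  west (west): (x=2, y=5) -> (x=1, y=5)
  south (south): (x=1, y=5) -> (x=1, y=6)
  east (east): blocked, stay at (x=1, y=6)
  north (north): (x=1, y=6) -> (x=1, y=5)
  south (south): (x=1, y=5) -> (x=1, y=6)
  south (south): blocked, stay at (x=1, y=6)
Final: (x=1, y=6)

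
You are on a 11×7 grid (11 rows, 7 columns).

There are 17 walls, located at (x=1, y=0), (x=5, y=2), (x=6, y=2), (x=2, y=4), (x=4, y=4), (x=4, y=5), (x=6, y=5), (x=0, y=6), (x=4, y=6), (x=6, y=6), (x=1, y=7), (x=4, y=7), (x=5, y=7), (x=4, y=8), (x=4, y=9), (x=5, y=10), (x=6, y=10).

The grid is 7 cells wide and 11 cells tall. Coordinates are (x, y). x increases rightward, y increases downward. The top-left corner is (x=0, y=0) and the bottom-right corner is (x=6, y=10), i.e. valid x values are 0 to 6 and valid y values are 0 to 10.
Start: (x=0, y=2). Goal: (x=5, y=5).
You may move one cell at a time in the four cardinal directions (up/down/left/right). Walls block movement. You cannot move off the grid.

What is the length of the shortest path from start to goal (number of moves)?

BFS from (x=0, y=2) until reaching (x=5, y=5):
  Distance 0: (x=0, y=2)
  Distance 1: (x=0, y=1), (x=1, y=2), (x=0, y=3)
  Distance 2: (x=0, y=0), (x=1, y=1), (x=2, y=2), (x=1, y=3), (x=0, y=4)
  Distance 3: (x=2, y=1), (x=3, y=2), (x=2, y=3), (x=1, y=4), (x=0, y=5)
  Distance 4: (x=2, y=0), (x=3, y=1), (x=4, y=2), (x=3, y=3), (x=1, y=5)
  Distance 5: (x=3, y=0), (x=4, y=1), (x=4, y=3), (x=3, y=4), (x=2, y=5), (x=1, y=6)
  Distance 6: (x=4, y=0), (x=5, y=1), (x=5, y=3), (x=3, y=5), (x=2, y=6)
  Distance 7: (x=5, y=0), (x=6, y=1), (x=6, y=3), (x=5, y=4), (x=3, y=6), (x=2, y=7)
  Distance 8: (x=6, y=0), (x=6, y=4), (x=5, y=5), (x=3, y=7), (x=2, y=8)  <- goal reached here
One shortest path (8 moves): (x=0, y=2) -> (x=1, y=2) -> (x=2, y=2) -> (x=3, y=2) -> (x=4, y=2) -> (x=4, y=3) -> (x=5, y=3) -> (x=5, y=4) -> (x=5, y=5)

Answer: Shortest path length: 8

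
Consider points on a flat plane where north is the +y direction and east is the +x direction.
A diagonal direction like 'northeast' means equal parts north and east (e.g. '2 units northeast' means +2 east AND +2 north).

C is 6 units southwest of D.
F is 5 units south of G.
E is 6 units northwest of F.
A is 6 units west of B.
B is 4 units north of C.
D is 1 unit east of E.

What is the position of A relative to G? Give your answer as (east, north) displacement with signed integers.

Place G at the origin (east=0, north=0).
  F is 5 units south of G: delta (east=+0, north=-5); F at (east=0, north=-5).
  E is 6 units northwest of F: delta (east=-6, north=+6); E at (east=-6, north=1).
  D is 1 unit east of E: delta (east=+1, north=+0); D at (east=-5, north=1).
  C is 6 units southwest of D: delta (east=-6, north=-6); C at (east=-11, north=-5).
  B is 4 units north of C: delta (east=+0, north=+4); B at (east=-11, north=-1).
  A is 6 units west of B: delta (east=-6, north=+0); A at (east=-17, north=-1).
Therefore A relative to G: (east=-17, north=-1).

Answer: A is at (east=-17, north=-1) relative to G.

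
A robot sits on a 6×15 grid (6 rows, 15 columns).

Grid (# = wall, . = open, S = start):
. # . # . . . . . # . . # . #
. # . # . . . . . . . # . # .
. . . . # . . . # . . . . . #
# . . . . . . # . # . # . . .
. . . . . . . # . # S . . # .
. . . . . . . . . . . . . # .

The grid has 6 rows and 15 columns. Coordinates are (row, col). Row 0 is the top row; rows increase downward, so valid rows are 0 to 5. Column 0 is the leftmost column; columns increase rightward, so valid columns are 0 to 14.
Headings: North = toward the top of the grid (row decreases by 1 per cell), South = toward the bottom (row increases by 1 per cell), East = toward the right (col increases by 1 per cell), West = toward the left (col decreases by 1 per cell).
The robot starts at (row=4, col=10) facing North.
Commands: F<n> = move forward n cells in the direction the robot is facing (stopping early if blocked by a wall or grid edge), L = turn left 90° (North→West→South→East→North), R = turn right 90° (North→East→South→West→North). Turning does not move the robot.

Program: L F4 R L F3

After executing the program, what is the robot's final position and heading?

Answer: Final position: (row=4, col=10), facing West

Derivation:
Start: (row=4, col=10), facing North
  L: turn left, now facing West
  F4: move forward 0/4 (blocked), now at (row=4, col=10)
  R: turn right, now facing North
  L: turn left, now facing West
  F3: move forward 0/3 (blocked), now at (row=4, col=10)
Final: (row=4, col=10), facing West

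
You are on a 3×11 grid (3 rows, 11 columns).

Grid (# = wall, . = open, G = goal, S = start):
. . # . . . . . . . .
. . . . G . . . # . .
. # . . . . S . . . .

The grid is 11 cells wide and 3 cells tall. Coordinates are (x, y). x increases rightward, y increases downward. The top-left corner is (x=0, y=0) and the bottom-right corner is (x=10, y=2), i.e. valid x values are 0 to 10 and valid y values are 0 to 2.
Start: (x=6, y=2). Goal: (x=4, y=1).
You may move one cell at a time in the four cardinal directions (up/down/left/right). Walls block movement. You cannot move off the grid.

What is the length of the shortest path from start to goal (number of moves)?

BFS from (x=6, y=2) until reaching (x=4, y=1):
  Distance 0: (x=6, y=2)
  Distance 1: (x=6, y=1), (x=5, y=2), (x=7, y=2)
  Distance 2: (x=6, y=0), (x=5, y=1), (x=7, y=1), (x=4, y=2), (x=8, y=2)
  Distance 3: (x=5, y=0), (x=7, y=0), (x=4, y=1), (x=3, y=2), (x=9, y=2)  <- goal reached here
One shortest path (3 moves): (x=6, y=2) -> (x=5, y=2) -> (x=4, y=2) -> (x=4, y=1)

Answer: Shortest path length: 3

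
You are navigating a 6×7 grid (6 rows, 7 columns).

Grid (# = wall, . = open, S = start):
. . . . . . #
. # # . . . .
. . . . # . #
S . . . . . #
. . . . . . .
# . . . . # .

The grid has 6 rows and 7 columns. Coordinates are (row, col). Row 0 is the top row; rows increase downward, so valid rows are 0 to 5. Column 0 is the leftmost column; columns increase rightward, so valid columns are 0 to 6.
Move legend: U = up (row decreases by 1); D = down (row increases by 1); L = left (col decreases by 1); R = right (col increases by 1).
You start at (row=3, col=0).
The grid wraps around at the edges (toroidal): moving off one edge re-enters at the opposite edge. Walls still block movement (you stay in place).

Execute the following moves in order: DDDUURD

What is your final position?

Start: (row=3, col=0)
  D (down): (row=3, col=0) -> (row=4, col=0)
  D (down): blocked, stay at (row=4, col=0)
  D (down): blocked, stay at (row=4, col=0)
  U (up): (row=4, col=0) -> (row=3, col=0)
  U (up): (row=3, col=0) -> (row=2, col=0)
  R (right): (row=2, col=0) -> (row=2, col=1)
  D (down): (row=2, col=1) -> (row=3, col=1)
Final: (row=3, col=1)

Answer: Final position: (row=3, col=1)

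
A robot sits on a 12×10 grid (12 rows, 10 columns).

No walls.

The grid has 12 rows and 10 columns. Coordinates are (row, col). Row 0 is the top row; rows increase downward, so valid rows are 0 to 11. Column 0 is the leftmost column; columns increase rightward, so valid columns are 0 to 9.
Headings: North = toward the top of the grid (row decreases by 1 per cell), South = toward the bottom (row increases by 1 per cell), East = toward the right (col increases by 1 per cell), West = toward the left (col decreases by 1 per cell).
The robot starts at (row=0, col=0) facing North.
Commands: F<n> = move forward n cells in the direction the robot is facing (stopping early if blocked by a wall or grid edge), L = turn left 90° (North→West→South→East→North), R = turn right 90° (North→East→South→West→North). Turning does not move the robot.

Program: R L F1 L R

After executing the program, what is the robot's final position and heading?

Start: (row=0, col=0), facing North
  R: turn right, now facing East
  L: turn left, now facing North
  F1: move forward 0/1 (blocked), now at (row=0, col=0)
  L: turn left, now facing West
  R: turn right, now facing North
Final: (row=0, col=0), facing North

Answer: Final position: (row=0, col=0), facing North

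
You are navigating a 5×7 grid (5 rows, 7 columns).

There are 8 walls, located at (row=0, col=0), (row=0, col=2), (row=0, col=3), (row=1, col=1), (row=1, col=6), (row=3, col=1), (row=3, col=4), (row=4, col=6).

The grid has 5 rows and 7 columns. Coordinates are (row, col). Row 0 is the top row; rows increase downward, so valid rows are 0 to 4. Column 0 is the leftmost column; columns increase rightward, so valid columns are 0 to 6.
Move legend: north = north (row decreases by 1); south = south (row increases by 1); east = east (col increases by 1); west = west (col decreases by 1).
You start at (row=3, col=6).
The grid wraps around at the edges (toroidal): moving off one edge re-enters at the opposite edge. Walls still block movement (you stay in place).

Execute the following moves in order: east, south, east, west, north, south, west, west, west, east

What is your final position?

Start: (row=3, col=6)
  east (east): (row=3, col=6) -> (row=3, col=0)
  south (south): (row=3, col=0) -> (row=4, col=0)
  east (east): (row=4, col=0) -> (row=4, col=1)
  west (west): (row=4, col=1) -> (row=4, col=0)
  north (north): (row=4, col=0) -> (row=3, col=0)
  south (south): (row=3, col=0) -> (row=4, col=0)
  [×3]west (west): blocked, stay at (row=4, col=0)
  east (east): (row=4, col=0) -> (row=4, col=1)
Final: (row=4, col=1)

Answer: Final position: (row=4, col=1)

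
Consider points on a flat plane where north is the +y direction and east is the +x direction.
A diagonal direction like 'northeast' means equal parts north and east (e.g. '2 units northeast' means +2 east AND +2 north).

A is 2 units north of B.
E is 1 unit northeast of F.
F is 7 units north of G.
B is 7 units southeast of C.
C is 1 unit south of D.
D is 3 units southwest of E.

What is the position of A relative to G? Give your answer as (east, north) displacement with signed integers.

Place G at the origin (east=0, north=0).
  F is 7 units north of G: delta (east=+0, north=+7); F at (east=0, north=7).
  E is 1 unit northeast of F: delta (east=+1, north=+1); E at (east=1, north=8).
  D is 3 units southwest of E: delta (east=-3, north=-3); D at (east=-2, north=5).
  C is 1 unit south of D: delta (east=+0, north=-1); C at (east=-2, north=4).
  B is 7 units southeast of C: delta (east=+7, north=-7); B at (east=5, north=-3).
  A is 2 units north of B: delta (east=+0, north=+2); A at (east=5, north=-1).
Therefore A relative to G: (east=5, north=-1).

Answer: A is at (east=5, north=-1) relative to G.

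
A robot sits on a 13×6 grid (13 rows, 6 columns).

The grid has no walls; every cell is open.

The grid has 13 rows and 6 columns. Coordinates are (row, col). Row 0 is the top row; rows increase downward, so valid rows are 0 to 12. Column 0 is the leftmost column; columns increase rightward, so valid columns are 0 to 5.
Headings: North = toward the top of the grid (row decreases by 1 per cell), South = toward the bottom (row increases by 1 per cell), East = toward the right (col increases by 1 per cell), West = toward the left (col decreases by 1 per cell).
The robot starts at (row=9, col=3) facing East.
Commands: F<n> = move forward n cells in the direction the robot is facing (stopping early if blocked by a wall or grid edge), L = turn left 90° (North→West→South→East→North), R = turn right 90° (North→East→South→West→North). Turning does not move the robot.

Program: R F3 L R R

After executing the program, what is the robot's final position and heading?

Answer: Final position: (row=12, col=3), facing West

Derivation:
Start: (row=9, col=3), facing East
  R: turn right, now facing South
  F3: move forward 3, now at (row=12, col=3)
  L: turn left, now facing East
  R: turn right, now facing South
  R: turn right, now facing West
Final: (row=12, col=3), facing West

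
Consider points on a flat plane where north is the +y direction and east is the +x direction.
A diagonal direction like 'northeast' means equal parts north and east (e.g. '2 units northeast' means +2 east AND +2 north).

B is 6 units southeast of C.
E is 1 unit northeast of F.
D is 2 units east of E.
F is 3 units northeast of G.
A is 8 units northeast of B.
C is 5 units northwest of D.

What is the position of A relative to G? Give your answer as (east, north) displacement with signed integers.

Place G at the origin (east=0, north=0).
  F is 3 units northeast of G: delta (east=+3, north=+3); F at (east=3, north=3).
  E is 1 unit northeast of F: delta (east=+1, north=+1); E at (east=4, north=4).
  D is 2 units east of E: delta (east=+2, north=+0); D at (east=6, north=4).
  C is 5 units northwest of D: delta (east=-5, north=+5); C at (east=1, north=9).
  B is 6 units southeast of C: delta (east=+6, north=-6); B at (east=7, north=3).
  A is 8 units northeast of B: delta (east=+8, north=+8); A at (east=15, north=11).
Therefore A relative to G: (east=15, north=11).

Answer: A is at (east=15, north=11) relative to G.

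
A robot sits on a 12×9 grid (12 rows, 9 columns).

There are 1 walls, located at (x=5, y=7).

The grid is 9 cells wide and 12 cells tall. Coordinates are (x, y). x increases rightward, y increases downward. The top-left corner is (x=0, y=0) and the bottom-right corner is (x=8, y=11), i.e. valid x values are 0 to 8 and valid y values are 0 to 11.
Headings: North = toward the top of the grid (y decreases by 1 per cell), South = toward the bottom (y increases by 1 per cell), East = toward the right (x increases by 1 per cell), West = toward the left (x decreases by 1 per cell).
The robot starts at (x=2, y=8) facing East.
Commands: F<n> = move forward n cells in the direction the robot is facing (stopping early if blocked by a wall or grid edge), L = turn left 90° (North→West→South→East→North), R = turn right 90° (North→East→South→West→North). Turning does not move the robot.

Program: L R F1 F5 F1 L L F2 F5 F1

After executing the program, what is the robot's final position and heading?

Start: (x=2, y=8), facing East
  L: turn left, now facing North
  R: turn right, now facing East
  F1: move forward 1, now at (x=3, y=8)
  F5: move forward 5, now at (x=8, y=8)
  F1: move forward 0/1 (blocked), now at (x=8, y=8)
  L: turn left, now facing North
  L: turn left, now facing West
  F2: move forward 2, now at (x=6, y=8)
  F5: move forward 5, now at (x=1, y=8)
  F1: move forward 1, now at (x=0, y=8)
Final: (x=0, y=8), facing West

Answer: Final position: (x=0, y=8), facing West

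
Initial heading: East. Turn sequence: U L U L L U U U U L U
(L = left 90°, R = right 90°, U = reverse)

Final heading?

Answer: Final heading: West

Derivation:
Start: East
  U (U-turn (180°)) -> West
  L (left (90° counter-clockwise)) -> South
  U (U-turn (180°)) -> North
  L (left (90° counter-clockwise)) -> West
  L (left (90° counter-clockwise)) -> South
  U (U-turn (180°)) -> North
  U (U-turn (180°)) -> South
  U (U-turn (180°)) -> North
  U (U-turn (180°)) -> South
  L (left (90° counter-clockwise)) -> East
  U (U-turn (180°)) -> West
Final: West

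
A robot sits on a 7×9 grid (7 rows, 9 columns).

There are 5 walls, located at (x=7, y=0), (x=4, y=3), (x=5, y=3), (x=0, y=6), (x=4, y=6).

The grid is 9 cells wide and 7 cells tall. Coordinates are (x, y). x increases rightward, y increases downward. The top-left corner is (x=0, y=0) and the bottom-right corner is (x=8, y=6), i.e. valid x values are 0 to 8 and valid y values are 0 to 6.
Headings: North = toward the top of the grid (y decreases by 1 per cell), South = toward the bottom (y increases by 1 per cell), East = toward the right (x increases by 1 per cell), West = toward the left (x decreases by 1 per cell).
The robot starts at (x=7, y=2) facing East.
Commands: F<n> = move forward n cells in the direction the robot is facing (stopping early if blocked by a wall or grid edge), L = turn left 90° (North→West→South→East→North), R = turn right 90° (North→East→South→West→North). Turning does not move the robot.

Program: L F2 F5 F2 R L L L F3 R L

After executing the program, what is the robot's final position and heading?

Start: (x=7, y=2), facing East
  L: turn left, now facing North
  F2: move forward 1/2 (blocked), now at (x=7, y=1)
  F5: move forward 0/5 (blocked), now at (x=7, y=1)
  F2: move forward 0/2 (blocked), now at (x=7, y=1)
  R: turn right, now facing East
  L: turn left, now facing North
  L: turn left, now facing West
  L: turn left, now facing South
  F3: move forward 3, now at (x=7, y=4)
  R: turn right, now facing West
  L: turn left, now facing South
Final: (x=7, y=4), facing South

Answer: Final position: (x=7, y=4), facing South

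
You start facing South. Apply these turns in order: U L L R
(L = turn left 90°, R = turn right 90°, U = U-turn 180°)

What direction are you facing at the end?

Start: South
  U (U-turn (180°)) -> North
  L (left (90° counter-clockwise)) -> West
  L (left (90° counter-clockwise)) -> South
  R (right (90° clockwise)) -> West
Final: West

Answer: Final heading: West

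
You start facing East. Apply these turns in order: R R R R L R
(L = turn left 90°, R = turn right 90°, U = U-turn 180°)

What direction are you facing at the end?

Answer: Final heading: East

Derivation:
Start: East
  R (right (90° clockwise)) -> South
  R (right (90° clockwise)) -> West
  R (right (90° clockwise)) -> North
  R (right (90° clockwise)) -> East
  L (left (90° counter-clockwise)) -> North
  R (right (90° clockwise)) -> East
Final: East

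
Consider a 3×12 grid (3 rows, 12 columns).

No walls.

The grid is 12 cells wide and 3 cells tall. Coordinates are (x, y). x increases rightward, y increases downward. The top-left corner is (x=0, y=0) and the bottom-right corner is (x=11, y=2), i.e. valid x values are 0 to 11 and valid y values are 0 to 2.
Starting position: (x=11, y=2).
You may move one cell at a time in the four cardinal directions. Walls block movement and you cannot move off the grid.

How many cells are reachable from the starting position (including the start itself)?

Answer: Reachable cells: 36

Derivation:
BFS flood-fill from (x=11, y=2):
  Distance 0: (x=11, y=2)
  Distance 1: (x=11, y=1), (x=10, y=2)
  Distance 2: (x=11, y=0), (x=10, y=1), (x=9, y=2)
  Distance 3: (x=10, y=0), (x=9, y=1), (x=8, y=2)
  Distance 4: (x=9, y=0), (x=8, y=1), (x=7, y=2)
  Distance 5: (x=8, y=0), (x=7, y=1), (x=6, y=2)
  Distance 6: (x=7, y=0), (x=6, y=1), (x=5, y=2)
  Distance 7: (x=6, y=0), (x=5, y=1), (x=4, y=2)
  Distance 8: (x=5, y=0), (x=4, y=1), (x=3, y=2)
  Distance 9: (x=4, y=0), (x=3, y=1), (x=2, y=2)
  Distance 10: (x=3, y=0), (x=2, y=1), (x=1, y=2)
  Distance 11: (x=2, y=0), (x=1, y=1), (x=0, y=2)
  Distance 12: (x=1, y=0), (x=0, y=1)
  Distance 13: (x=0, y=0)
Total reachable: 36 (grid has 36 open cells total)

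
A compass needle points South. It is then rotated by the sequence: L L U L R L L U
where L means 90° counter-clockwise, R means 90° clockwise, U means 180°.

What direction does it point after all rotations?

Answer: Final heading: South

Derivation:
Start: South
  L (left (90° counter-clockwise)) -> East
  L (left (90° counter-clockwise)) -> North
  U (U-turn (180°)) -> South
  L (left (90° counter-clockwise)) -> East
  R (right (90° clockwise)) -> South
  L (left (90° counter-clockwise)) -> East
  L (left (90° counter-clockwise)) -> North
  U (U-turn (180°)) -> South
Final: South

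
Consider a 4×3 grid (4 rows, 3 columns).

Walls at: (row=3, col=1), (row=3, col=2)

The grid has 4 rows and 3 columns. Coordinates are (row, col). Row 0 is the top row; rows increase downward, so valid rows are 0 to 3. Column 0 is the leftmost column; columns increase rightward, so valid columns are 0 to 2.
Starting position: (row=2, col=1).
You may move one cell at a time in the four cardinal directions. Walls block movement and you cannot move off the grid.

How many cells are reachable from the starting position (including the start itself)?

Answer: Reachable cells: 10

Derivation:
BFS flood-fill from (row=2, col=1):
  Distance 0: (row=2, col=1)
  Distance 1: (row=1, col=1), (row=2, col=0), (row=2, col=2)
  Distance 2: (row=0, col=1), (row=1, col=0), (row=1, col=2), (row=3, col=0)
  Distance 3: (row=0, col=0), (row=0, col=2)
Total reachable: 10 (grid has 10 open cells total)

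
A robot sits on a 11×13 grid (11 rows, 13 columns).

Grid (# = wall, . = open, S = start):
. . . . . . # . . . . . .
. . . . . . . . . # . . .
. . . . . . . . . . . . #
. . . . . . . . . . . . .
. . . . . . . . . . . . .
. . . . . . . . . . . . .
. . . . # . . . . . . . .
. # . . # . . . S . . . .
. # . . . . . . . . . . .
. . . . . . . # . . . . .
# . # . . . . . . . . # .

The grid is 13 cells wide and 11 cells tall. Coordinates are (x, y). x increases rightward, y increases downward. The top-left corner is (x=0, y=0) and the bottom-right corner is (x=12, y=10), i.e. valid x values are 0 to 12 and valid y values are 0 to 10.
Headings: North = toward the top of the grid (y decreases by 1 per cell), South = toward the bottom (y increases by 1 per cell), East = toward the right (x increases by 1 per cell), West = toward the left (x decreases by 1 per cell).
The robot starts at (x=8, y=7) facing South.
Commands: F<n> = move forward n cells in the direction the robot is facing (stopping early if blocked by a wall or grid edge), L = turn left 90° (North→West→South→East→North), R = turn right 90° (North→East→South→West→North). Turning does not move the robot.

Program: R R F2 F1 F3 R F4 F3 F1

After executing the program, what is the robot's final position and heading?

Answer: Final position: (x=8, y=1), facing East

Derivation:
Start: (x=8, y=7), facing South
  R: turn right, now facing West
  R: turn right, now facing North
  F2: move forward 2, now at (x=8, y=5)
  F1: move forward 1, now at (x=8, y=4)
  F3: move forward 3, now at (x=8, y=1)
  R: turn right, now facing East
  F4: move forward 0/4 (blocked), now at (x=8, y=1)
  F3: move forward 0/3 (blocked), now at (x=8, y=1)
  F1: move forward 0/1 (blocked), now at (x=8, y=1)
Final: (x=8, y=1), facing East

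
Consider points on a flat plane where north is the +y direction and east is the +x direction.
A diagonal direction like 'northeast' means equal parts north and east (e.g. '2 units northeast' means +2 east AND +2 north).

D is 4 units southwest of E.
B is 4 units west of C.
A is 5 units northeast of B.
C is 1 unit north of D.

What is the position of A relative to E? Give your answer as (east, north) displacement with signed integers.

Answer: A is at (east=-3, north=2) relative to E.

Derivation:
Place E at the origin (east=0, north=0).
  D is 4 units southwest of E: delta (east=-4, north=-4); D at (east=-4, north=-4).
  C is 1 unit north of D: delta (east=+0, north=+1); C at (east=-4, north=-3).
  B is 4 units west of C: delta (east=-4, north=+0); B at (east=-8, north=-3).
  A is 5 units northeast of B: delta (east=+5, north=+5); A at (east=-3, north=2).
Therefore A relative to E: (east=-3, north=2).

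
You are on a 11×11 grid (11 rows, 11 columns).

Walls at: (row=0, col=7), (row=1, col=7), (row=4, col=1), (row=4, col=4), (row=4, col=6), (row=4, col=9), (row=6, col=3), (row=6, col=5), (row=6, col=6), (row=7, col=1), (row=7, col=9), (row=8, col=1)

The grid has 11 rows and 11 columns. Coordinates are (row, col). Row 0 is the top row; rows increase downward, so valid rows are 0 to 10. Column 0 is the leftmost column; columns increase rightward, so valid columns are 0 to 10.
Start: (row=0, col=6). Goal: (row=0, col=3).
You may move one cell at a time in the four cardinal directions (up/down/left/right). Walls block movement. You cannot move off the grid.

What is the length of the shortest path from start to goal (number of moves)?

BFS from (row=0, col=6) until reaching (row=0, col=3):
  Distance 0: (row=0, col=6)
  Distance 1: (row=0, col=5), (row=1, col=6)
  Distance 2: (row=0, col=4), (row=1, col=5), (row=2, col=6)
  Distance 3: (row=0, col=3), (row=1, col=4), (row=2, col=5), (row=2, col=7), (row=3, col=6)  <- goal reached here
One shortest path (3 moves): (row=0, col=6) -> (row=0, col=5) -> (row=0, col=4) -> (row=0, col=3)

Answer: Shortest path length: 3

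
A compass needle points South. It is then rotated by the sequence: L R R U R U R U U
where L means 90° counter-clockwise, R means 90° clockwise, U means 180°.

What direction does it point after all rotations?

Start: South
  L (left (90° counter-clockwise)) -> East
  R (right (90° clockwise)) -> South
  R (right (90° clockwise)) -> West
  U (U-turn (180°)) -> East
  R (right (90° clockwise)) -> South
  U (U-turn (180°)) -> North
  R (right (90° clockwise)) -> East
  U (U-turn (180°)) -> West
  U (U-turn (180°)) -> East
Final: East

Answer: Final heading: East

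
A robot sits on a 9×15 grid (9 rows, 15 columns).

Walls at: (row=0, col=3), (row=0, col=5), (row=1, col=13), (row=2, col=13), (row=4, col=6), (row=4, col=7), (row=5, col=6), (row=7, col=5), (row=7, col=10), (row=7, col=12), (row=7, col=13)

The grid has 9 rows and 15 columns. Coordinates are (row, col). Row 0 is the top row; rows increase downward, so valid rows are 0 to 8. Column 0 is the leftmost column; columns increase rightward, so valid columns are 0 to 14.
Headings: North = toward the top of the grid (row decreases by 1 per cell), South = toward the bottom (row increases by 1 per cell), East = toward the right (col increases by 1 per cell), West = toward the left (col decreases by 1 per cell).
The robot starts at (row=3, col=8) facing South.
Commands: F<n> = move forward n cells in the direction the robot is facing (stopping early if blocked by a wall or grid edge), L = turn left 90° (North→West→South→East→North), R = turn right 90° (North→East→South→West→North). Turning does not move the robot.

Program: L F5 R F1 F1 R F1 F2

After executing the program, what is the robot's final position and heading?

Answer: Final position: (row=5, col=10), facing West

Derivation:
Start: (row=3, col=8), facing South
  L: turn left, now facing East
  F5: move forward 5, now at (row=3, col=13)
  R: turn right, now facing South
  F1: move forward 1, now at (row=4, col=13)
  F1: move forward 1, now at (row=5, col=13)
  R: turn right, now facing West
  F1: move forward 1, now at (row=5, col=12)
  F2: move forward 2, now at (row=5, col=10)
Final: (row=5, col=10), facing West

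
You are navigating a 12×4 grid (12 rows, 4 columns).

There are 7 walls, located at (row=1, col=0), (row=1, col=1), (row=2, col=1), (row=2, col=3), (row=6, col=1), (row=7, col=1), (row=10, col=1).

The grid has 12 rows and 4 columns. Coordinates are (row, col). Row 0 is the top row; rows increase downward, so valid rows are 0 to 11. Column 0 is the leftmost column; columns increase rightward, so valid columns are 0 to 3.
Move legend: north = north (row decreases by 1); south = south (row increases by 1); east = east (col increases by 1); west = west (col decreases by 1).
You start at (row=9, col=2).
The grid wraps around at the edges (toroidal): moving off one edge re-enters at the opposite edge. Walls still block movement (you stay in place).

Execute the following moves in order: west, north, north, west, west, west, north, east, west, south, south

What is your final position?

Answer: Final position: (row=9, col=2)

Derivation:
Start: (row=9, col=2)
  west (west): (row=9, col=2) -> (row=9, col=1)
  north (north): (row=9, col=1) -> (row=8, col=1)
  north (north): blocked, stay at (row=8, col=1)
  west (west): (row=8, col=1) -> (row=8, col=0)
  west (west): (row=8, col=0) -> (row=8, col=3)
  west (west): (row=8, col=3) -> (row=8, col=2)
  north (north): (row=8, col=2) -> (row=7, col=2)
  east (east): (row=7, col=2) -> (row=7, col=3)
  west (west): (row=7, col=3) -> (row=7, col=2)
  south (south): (row=7, col=2) -> (row=8, col=2)
  south (south): (row=8, col=2) -> (row=9, col=2)
Final: (row=9, col=2)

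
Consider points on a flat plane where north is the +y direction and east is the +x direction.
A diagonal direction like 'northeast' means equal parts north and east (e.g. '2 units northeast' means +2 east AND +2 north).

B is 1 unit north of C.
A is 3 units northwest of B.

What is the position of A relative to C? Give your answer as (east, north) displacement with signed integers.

Answer: A is at (east=-3, north=4) relative to C.

Derivation:
Place C at the origin (east=0, north=0).
  B is 1 unit north of C: delta (east=+0, north=+1); B at (east=0, north=1).
  A is 3 units northwest of B: delta (east=-3, north=+3); A at (east=-3, north=4).
Therefore A relative to C: (east=-3, north=4).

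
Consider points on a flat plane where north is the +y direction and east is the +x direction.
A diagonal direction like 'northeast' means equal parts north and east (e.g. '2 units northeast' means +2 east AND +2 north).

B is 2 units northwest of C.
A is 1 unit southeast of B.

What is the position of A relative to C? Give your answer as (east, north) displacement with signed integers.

Answer: A is at (east=-1, north=1) relative to C.

Derivation:
Place C at the origin (east=0, north=0).
  B is 2 units northwest of C: delta (east=-2, north=+2); B at (east=-2, north=2).
  A is 1 unit southeast of B: delta (east=+1, north=-1); A at (east=-1, north=1).
Therefore A relative to C: (east=-1, north=1).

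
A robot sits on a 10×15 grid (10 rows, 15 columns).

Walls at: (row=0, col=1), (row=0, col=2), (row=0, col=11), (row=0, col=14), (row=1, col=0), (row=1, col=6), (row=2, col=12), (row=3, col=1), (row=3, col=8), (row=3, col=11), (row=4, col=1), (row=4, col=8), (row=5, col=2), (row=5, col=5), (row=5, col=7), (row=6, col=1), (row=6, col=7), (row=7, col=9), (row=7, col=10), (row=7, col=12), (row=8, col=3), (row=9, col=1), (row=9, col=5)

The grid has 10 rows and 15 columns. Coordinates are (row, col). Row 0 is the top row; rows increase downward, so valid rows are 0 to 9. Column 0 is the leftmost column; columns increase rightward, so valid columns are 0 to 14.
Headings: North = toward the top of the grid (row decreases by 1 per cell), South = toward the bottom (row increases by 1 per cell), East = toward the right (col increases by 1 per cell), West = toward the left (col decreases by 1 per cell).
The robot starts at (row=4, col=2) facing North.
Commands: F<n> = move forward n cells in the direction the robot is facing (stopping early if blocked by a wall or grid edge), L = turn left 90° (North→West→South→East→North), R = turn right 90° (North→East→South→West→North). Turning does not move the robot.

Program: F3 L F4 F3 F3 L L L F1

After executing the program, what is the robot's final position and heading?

Start: (row=4, col=2), facing North
  F3: move forward 3, now at (row=1, col=2)
  L: turn left, now facing West
  F4: move forward 1/4 (blocked), now at (row=1, col=1)
  F3: move forward 0/3 (blocked), now at (row=1, col=1)
  F3: move forward 0/3 (blocked), now at (row=1, col=1)
  L: turn left, now facing South
  L: turn left, now facing East
  L: turn left, now facing North
  F1: move forward 0/1 (blocked), now at (row=1, col=1)
Final: (row=1, col=1), facing North

Answer: Final position: (row=1, col=1), facing North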